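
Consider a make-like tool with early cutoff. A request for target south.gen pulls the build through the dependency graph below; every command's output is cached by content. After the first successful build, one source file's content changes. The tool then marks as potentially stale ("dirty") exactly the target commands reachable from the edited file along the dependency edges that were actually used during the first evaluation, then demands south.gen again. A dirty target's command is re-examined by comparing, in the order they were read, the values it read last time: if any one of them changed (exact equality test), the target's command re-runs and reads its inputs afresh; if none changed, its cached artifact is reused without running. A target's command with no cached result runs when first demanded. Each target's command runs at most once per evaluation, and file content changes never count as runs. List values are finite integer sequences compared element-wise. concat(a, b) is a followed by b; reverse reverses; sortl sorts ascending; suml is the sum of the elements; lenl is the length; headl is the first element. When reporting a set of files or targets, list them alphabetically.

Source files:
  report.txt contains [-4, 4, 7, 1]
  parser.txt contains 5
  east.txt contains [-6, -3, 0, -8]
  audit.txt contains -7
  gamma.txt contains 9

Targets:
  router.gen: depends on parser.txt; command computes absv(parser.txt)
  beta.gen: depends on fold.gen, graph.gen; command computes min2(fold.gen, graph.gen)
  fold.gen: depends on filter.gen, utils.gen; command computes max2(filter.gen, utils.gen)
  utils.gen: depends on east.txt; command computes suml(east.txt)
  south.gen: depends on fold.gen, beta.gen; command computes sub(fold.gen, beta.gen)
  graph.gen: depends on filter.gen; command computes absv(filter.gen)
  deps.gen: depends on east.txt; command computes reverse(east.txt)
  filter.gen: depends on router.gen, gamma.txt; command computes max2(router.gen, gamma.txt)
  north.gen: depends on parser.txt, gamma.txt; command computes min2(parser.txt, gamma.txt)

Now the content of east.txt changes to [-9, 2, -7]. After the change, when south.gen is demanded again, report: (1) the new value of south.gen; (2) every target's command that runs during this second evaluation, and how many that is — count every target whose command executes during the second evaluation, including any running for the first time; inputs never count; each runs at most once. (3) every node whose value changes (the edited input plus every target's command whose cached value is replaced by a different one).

Demanding south.gen again yields 0.
2 target commands run: fold.gen, utils.gen.
The nodes whose values change: east.txt, utils.gen.
Note the absorption at fold.gen: it re-runs yet its value is the same, leaving the output's value untouched.

First demand of the output computes:
  router.gen = absv(5) = 5
  filter.gen = max2(5, 9) = 9
  graph.gen = absv(9) = 9
  utils.gen = suml([-6, -3, 0, -8]) = -17
  fold.gen = max2(9, -17) = 9
  beta.gen = min2(9, 9) = 9
  south.gen = sub(9, 9) = 0

After the edit, cleaning proceeds:
  utils.gen: a read changed (east.txt [-6, -3, 0, -8]->[-9, 2, -7]) — executes, giving -14.
  fold.gen: a read changed (utils.gen -17->-14) — executes, giving 9 — identical to its old value.
  beta.gen: dirty, but its reads are unchanged (fold.gen unchanged, graph.gen unchanged); cached 9 stands.
  south.gen: dirty, but its reads are unchanged (fold.gen unchanged, beta.gen unchanged); cached 0 stands.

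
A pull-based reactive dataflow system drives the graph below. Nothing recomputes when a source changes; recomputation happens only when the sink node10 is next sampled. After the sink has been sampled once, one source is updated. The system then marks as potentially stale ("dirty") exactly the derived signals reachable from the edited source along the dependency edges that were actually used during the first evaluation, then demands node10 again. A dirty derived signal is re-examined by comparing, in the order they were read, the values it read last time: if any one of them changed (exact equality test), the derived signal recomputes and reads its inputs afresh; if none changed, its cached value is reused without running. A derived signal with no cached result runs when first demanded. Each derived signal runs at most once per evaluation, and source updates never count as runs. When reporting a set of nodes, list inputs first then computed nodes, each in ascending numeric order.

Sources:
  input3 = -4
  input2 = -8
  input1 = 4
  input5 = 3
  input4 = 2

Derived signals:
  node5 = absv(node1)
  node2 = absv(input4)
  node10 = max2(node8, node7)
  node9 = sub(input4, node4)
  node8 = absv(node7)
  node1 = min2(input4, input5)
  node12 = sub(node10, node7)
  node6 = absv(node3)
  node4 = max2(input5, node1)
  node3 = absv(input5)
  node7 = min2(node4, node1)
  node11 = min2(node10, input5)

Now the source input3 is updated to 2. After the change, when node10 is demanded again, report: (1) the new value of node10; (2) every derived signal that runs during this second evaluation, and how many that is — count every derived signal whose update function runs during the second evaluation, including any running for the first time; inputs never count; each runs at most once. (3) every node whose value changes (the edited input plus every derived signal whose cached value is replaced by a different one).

New value of node10: 2.
Derived signals that run: none — 0 in total.
Values that change: input3.
Key observation: input3 is never demanded by the output, so the edit triggers no recomputation at all.

First evaluation (everything demanded from the output):
  node1 = min2(2, 3) = 2
  node4 = max2(3, 2) = 3
  node7 = min2(3, 2) = 2
  node8 = absv(2) = 2
  node10 = max2(2, 2) = 2

Propagation after the edit:
  input3 feeds no computation that the output demands — nothing is marked dirty and nothing runs.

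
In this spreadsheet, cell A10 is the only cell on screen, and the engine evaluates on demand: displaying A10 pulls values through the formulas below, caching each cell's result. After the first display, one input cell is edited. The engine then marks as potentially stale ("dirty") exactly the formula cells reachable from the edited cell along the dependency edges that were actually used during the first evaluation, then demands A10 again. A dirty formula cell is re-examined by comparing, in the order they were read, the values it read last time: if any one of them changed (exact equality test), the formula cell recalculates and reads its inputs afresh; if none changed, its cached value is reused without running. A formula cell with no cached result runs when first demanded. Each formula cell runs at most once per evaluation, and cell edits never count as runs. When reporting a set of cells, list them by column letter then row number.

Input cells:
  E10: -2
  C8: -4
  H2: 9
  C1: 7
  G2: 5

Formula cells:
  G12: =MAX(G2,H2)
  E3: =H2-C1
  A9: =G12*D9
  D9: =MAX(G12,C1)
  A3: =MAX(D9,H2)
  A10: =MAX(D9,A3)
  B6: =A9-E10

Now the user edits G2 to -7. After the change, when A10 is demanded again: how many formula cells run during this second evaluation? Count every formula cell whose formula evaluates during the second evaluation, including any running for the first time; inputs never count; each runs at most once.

Run set: G12 (1 run).
The important point: G12 recomputes to an identical value, and the output ends up unchanged.

Initial pass — values computed on the first demand:
  G12 = MAX(5, 9) = 9
  D9 = MAX(9, 7) = 9
  A3 = MAX(9, 9) = 9
  A10 = MAX(9, 9) = 9

Second demand — change propagation:
  G12: re-runs because G2 5->-7; new result 9 (unchanged).
  D9: re-examined; everything it read last time is the same (G12 unchanged, C1 unchanged) — cache 9 kept, no run.
  A3: re-examined; everything it read last time is the same (D9 unchanged, H2 unchanged) — cache 9 kept, no run.
  A10: re-examined; everything it read last time is the same (D9 unchanged, A3 unchanged) — cache 9 kept, no run.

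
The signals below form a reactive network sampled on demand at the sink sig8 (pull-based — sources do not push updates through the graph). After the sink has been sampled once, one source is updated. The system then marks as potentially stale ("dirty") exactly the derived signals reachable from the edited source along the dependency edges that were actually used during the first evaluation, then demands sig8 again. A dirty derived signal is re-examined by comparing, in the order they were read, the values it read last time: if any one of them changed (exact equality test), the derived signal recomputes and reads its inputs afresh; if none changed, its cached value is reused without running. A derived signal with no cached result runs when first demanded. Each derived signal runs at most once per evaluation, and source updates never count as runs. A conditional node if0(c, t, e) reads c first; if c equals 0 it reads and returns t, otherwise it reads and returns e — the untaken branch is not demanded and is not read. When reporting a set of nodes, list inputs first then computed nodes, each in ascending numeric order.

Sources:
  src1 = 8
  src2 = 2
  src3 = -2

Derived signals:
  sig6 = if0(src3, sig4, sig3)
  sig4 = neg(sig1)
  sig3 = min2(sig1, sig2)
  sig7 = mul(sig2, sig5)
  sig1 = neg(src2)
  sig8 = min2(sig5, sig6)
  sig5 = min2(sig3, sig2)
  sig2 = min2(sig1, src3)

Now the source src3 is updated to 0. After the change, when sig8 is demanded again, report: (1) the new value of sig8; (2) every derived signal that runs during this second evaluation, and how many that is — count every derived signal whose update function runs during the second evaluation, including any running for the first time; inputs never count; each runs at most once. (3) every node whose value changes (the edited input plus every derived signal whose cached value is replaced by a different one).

sig8 now evaluates to -2.
Run set: sig2, sig4, sig6, sig8 (4 run).
Changed values: src3, sig6.
The important point: the flipped condition pulls in fresh nodes; sig4 runs for the first time.

Initial pass — values computed on the first demand:
  sig1 = neg(2) = -2
  sig2 = min2(-2, -2) = -2
  sig3 = min2(-2, -2) = -2
  sig5 = min2(-2, -2) = -2
  sig6 = if0(src3=-2 -> else branch sig3) = -2
  sig8 = min2(-2, -2) = -2

Second demand — change propagation:
  sig2: re-runs because src3 -2->0; new result -2 (unchanged).
  sig3: re-examined; everything it read last time is the same (sig1 unchanged, sig2 unchanged) — cache -2 kept, no run.
  sig4: newly demanded (no cache) — executes and yields 2.
  sig5: re-examined; everything it read last time is the same (sig3 unchanged, sig2 unchanged) — cache -2 kept, no run.
  sig6: re-runs because src3 -2->0; new result 2.
  sig8: re-runs because sig6 -2->2; new result -2 (unchanged).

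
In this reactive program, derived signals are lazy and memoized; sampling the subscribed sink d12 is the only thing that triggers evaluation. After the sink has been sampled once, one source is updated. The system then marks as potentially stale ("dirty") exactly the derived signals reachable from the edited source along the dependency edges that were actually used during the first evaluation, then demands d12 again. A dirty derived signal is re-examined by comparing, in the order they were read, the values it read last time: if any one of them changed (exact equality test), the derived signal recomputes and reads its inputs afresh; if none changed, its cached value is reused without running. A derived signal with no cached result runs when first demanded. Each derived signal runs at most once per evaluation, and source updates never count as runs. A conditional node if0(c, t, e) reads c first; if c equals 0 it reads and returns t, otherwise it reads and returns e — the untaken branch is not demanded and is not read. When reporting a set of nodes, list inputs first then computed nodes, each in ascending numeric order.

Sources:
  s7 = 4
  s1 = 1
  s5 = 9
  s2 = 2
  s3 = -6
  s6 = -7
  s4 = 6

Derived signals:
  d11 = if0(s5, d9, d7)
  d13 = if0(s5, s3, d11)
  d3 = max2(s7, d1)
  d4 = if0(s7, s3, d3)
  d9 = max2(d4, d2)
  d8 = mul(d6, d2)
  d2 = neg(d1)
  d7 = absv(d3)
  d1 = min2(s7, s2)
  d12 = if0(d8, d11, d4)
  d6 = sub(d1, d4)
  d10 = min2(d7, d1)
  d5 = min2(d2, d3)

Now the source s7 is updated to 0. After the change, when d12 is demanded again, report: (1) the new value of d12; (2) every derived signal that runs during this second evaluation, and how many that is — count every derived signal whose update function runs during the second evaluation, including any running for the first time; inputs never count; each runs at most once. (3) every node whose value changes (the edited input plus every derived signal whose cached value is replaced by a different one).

First demand of the output computes:
  d1 = min2(4, 2) = 2
  d2 = neg(2) = -2
  d3 = max2(4, 2) = 4
  d4 = if0(s7=4 -> else branch d3) = 4
  d6 = sub(2, 4) = -2
  d8 = mul(-2, -2) = 4
  d12 = if0(d8=4 -> else branch d4) = 4

After the edit, cleaning proceeds:
  d1: a read changed (s7 4->0) — executes, giving 0.
  d2: a read changed (d1 2->0) — executes, giving 0.
  d3: a read changed (s7 4->0; d1 2->0) — executes, giving 0.
  d4: a read changed (s7 4->0; d3 4->0) — executes, giving -6.
  d6: a read changed (d1 2->0; d4 4->-6) — executes, giving 6.
  d7: had never run; runs now, result 0.
  d8: a read changed (d6 -2->6; d2 -2->0) — executes, giving 0.
  d11: had never run; runs now, result 0.
  d12: a read changed (d8 4->0; d4 4->-6) — executes, giving 0.

Note the branch switch — d7, d11 had no cache and run now for the first time.

Demanding d12 again yields 0.
9 derived signals run: d1, d2, d3, d4, d6, d7, d8, d11, d12.
The nodes whose values change: s7, d1, d2, d3, d4, d6, d8, d12.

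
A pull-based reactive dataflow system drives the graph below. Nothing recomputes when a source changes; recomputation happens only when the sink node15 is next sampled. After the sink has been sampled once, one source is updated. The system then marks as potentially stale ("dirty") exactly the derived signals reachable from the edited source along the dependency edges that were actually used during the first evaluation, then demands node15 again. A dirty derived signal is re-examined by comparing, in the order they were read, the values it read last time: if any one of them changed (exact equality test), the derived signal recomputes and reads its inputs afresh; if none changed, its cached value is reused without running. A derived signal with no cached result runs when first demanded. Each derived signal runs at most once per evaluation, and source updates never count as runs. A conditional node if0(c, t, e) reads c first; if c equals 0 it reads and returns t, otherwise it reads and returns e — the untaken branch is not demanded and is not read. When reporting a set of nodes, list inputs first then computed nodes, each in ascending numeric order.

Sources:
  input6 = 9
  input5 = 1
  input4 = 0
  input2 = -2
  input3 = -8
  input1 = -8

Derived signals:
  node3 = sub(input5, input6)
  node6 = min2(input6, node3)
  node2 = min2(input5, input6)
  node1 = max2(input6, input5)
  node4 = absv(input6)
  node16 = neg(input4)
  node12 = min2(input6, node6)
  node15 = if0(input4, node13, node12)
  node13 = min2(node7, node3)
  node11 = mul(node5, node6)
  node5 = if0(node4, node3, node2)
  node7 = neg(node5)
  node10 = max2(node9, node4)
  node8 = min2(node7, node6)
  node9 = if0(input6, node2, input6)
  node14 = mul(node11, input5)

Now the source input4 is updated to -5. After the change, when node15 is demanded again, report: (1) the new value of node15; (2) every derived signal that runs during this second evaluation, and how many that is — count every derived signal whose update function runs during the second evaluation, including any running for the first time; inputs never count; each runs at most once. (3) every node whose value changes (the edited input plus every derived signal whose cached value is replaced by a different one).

First evaluation (everything demanded from the output):
  node2 = min2(1, 9) = 1
  node3 = sub(1, 9) = -8
  node4 = absv(9) = 9
  node5 = if0(node4=9 -> else branch node2) = 1
  node7 = neg(1) = -1
  node13 = min2(-1, -8) = -8
  node15 = if0(input4=0 -> then branch node13) = -8

Propagation after the edit:
  node6: demanded for the first time — runs, produces -8.
  node12: demanded for the first time — runs, produces -8.
  node15: runs — input4 0->-5; result -8 (same value as before).

Key observation: a condition flipped, so demand reaches new nodes — node6, node12 run for the first time.

New value of node15: -8.
Derived signals that run: node6, node12, node15 — 3 in total.
Values that change: input4.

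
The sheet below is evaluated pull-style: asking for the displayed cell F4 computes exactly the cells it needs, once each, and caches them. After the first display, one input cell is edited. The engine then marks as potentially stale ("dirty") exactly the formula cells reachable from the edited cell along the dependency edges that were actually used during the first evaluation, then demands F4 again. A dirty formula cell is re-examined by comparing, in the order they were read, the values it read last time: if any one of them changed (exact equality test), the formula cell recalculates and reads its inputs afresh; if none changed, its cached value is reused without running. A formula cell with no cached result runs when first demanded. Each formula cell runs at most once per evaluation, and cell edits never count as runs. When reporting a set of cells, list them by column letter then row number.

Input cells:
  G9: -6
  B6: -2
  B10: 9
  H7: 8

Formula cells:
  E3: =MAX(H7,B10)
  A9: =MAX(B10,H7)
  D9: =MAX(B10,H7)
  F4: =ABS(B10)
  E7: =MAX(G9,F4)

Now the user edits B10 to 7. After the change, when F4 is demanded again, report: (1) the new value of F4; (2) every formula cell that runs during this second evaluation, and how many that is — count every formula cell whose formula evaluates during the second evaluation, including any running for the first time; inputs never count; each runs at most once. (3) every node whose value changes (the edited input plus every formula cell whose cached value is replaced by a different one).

Demanding F4 again yields 7.
1 formula cells run: F4.
The nodes whose values change: B10, F4.

First demand of the output computes:
  F4 = ABS(9) = 9

After the edit, cleaning proceeds:
  F4: a read changed (B10 9->7) — executes, giving 7.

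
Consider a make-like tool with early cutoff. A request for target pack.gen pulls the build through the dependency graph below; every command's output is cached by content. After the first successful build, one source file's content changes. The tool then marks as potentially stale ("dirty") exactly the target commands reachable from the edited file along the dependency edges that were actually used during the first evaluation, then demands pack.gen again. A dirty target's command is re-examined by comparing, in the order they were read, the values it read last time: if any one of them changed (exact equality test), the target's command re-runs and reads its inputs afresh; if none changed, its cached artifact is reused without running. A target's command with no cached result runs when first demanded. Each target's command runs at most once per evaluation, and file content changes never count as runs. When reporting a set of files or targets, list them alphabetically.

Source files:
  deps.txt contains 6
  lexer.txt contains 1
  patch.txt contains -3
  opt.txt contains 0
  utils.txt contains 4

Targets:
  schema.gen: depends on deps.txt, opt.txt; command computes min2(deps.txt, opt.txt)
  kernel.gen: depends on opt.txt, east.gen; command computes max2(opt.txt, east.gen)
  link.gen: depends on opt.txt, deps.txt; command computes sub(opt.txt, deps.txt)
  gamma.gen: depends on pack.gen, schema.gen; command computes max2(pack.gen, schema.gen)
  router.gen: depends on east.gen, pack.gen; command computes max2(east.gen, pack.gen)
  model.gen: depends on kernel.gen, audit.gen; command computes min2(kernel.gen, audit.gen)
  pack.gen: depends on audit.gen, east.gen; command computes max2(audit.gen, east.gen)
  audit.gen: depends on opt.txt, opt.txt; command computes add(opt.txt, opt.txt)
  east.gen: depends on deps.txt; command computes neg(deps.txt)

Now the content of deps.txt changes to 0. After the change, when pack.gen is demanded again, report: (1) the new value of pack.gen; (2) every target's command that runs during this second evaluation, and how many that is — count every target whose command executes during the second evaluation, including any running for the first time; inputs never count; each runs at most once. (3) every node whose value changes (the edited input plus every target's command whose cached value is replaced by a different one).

First demand of the output computes:
  audit.gen = add(0, 0) = 0
  east.gen = neg(6) = -6
  pack.gen = max2(0, -6) = 0

After the edit, cleaning proceeds:
  east.gen: a read changed (deps.txt 6->0) — executes, giving 0.
  pack.gen: a read changed (east.gen -6->0) — executes, giving 0 — identical to its old value.

Demanding pack.gen again yields 0.
2 target commands run: east.gen, pack.gen.
The nodes whose values change: deps.txt, east.gen.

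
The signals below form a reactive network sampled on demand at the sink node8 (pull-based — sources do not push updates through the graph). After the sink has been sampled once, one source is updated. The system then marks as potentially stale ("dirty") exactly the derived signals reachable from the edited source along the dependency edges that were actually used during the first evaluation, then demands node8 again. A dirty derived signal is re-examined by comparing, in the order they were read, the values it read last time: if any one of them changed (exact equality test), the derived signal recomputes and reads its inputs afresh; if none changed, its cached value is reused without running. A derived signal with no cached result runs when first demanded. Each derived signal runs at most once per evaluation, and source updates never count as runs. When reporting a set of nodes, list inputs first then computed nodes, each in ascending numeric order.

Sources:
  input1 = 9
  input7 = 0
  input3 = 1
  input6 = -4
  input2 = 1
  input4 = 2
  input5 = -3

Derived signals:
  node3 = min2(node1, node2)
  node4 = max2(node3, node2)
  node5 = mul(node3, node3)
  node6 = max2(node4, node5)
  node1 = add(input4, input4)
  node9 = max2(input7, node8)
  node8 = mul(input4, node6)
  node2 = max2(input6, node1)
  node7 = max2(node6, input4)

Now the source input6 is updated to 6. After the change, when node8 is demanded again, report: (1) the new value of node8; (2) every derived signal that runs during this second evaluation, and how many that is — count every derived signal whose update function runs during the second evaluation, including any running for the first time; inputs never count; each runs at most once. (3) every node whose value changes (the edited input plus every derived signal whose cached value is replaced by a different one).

node8 now evaluates to 32.
Run set: node2, node3, node4, node6 (4 run).
Changed values: input6, node2, node4.
The important point: at node5 every value read last time is unchanged, so the dirty flag clears without a run.

Initial pass — values computed on the first demand:
  node1 = add(2, 2) = 4
  node2 = max2(-4, 4) = 4
  node3 = min2(4, 4) = 4
  node4 = max2(4, 4) = 4
  node5 = mul(4, 4) = 16
  node6 = max2(4, 16) = 16
  node8 = mul(2, 16) = 32

Second demand — change propagation:
  node2: re-runs because input6 -4->6; new result 6.
  node3: re-runs because node2 4->6; new result 4 (unchanged).
  node4: re-runs because node2 4->6; new result 6.
  node5: re-examined; everything it read last time is the same (node3 unchanged, node3 unchanged) — cache 16 kept, no run.
  node6: re-runs because node4 4->6; new result 16 (unchanged).
  node8: re-examined; everything it read last time is the same (input4 unchanged, node6 unchanged) — cache 32 kept, no run.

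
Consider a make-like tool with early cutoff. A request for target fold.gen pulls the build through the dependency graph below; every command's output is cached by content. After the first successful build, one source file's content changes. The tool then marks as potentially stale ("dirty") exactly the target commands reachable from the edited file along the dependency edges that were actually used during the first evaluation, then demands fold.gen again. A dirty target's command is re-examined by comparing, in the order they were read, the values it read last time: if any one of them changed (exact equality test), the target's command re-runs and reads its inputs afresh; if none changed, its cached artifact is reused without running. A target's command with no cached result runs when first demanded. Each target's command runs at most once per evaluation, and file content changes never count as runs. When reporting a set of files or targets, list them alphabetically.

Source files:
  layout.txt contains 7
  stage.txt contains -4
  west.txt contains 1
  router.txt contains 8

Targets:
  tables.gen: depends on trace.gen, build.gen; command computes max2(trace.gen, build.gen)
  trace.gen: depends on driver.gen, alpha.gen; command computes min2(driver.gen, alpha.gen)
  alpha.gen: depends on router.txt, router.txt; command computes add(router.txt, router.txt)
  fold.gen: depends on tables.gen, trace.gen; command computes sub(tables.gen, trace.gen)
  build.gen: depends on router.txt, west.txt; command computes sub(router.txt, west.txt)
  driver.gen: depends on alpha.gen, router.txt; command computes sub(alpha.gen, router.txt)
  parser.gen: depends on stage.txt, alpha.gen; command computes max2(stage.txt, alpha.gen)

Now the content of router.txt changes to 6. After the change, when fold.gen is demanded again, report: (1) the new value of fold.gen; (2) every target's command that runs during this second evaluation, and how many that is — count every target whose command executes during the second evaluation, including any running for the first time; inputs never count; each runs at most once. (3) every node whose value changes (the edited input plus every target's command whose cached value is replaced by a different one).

First demand of the output computes:
  alpha.gen = add(8, 8) = 16
  build.gen = sub(8, 1) = 7
  driver.gen = sub(16, 8) = 8
  trace.gen = min2(8, 16) = 8
  tables.gen = max2(8, 7) = 8
  fold.gen = sub(8, 8) = 0

After the edit, cleaning proceeds:
  alpha.gen: a read changed (router.txt 8->6; router.txt 8->6) — executes, giving 12.
  build.gen: a read changed (router.txt 8->6) — executes, giving 5.
  driver.gen: a read changed (alpha.gen 16->12; router.txt 8->6) — executes, giving 6.
  trace.gen: a read changed (driver.gen 8->6; alpha.gen 16->12) — executes, giving 6.
  tables.gen: a read changed (trace.gen 8->6; build.gen 7->5) — executes, giving 6.
  fold.gen: a read changed (tables.gen 8->6; trace.gen 8->6) — executes, giving 0 — identical to its old value.

Demanding fold.gen again yields 0.
6 target commands run: alpha.gen, build.gen, driver.gen, fold.gen, tables.gen, trace.gen.
The nodes whose values change: alpha.gen, build.gen, driver.gen, router.txt, tables.gen, trace.gen.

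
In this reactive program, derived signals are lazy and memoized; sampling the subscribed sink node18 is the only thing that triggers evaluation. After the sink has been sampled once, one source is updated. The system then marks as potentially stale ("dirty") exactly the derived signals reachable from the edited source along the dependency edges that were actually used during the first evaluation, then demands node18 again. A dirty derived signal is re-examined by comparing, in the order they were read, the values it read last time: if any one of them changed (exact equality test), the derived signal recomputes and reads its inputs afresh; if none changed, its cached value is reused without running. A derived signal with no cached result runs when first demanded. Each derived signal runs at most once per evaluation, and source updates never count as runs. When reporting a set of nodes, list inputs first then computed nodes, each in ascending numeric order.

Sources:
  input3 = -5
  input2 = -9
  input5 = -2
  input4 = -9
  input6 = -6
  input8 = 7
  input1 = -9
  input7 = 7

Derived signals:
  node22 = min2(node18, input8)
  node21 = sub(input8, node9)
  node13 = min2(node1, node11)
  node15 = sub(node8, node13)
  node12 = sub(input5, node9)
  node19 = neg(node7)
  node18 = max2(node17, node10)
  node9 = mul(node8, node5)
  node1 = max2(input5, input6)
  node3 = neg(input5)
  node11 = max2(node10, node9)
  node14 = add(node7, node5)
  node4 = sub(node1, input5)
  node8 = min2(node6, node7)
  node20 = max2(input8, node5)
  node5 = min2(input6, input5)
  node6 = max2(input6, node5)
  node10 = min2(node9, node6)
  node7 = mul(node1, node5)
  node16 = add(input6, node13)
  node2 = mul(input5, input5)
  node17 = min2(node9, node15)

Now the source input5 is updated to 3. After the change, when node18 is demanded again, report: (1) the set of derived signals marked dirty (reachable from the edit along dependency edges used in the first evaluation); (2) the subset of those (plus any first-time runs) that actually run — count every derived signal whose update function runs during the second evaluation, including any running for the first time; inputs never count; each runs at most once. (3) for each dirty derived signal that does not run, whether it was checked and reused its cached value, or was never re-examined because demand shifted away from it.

First demand of the output computes:
  node1 = max2(-2, -6) = -2
  node5 = min2(-6, -2) = -6
  node6 = max2(-6, -6) = -6
  node7 = mul(-2, -6) = 12
  node8 = min2(-6, 12) = -6
  node9 = mul(-6, -6) = 36
  node10 = min2(36, -6) = -6
  node11 = max2(-6, 36) = 36
  node13 = min2(-2, 36) = -2
  node15 = sub(-6, -2) = -4
  node17 = min2(36, -4) = -4
  node18 = max2(-4, -6) = -4

After the edit, cleaning proceeds:
  node1: a read changed (input5 -2->3) — executes, giving 3.
  node5: a read changed (input5 -2->3) — executes, giving -6 — identical to its old value.
  node6: dirty, but its reads are unchanged (input6 unchanged, node5 unchanged); cached -6 stands.
  node7: a read changed (node1 -2->3) — executes, giving -18.
  node8: a read changed (node7 12->-18) — executes, giving -18.
  node9: a read changed (node8 -6->-18) — executes, giving 108.
  node10: a read changed (node9 36->108) — executes, giving -6 — identical to its old value.
  node11: a read changed (node9 36->108) — executes, giving 108.
  node13: a read changed (node1 -2->3; node11 36->108) — executes, giving 3.
  node15: a read changed (node8 -6->-18; node13 -2->3) — executes, giving -21.
  node17: a read changed (node9 36->108; node15 -4->-21) — executes, giving -21.
  node18: a read changed (node17 -4->-21) — executes, giving -6.

Note where the cutoff bites: node6 is checked, finds nothing changed, and keeps its cache.

The edit dirties: node1, node5, node6, node7, node8, node9, node10, node11, node13, node15, node17, node18.
11 derived signals run: node1, node5, node7, node8, node9, node10, node11, node13, node15, node17, node18.
Cache hits after checking: node6.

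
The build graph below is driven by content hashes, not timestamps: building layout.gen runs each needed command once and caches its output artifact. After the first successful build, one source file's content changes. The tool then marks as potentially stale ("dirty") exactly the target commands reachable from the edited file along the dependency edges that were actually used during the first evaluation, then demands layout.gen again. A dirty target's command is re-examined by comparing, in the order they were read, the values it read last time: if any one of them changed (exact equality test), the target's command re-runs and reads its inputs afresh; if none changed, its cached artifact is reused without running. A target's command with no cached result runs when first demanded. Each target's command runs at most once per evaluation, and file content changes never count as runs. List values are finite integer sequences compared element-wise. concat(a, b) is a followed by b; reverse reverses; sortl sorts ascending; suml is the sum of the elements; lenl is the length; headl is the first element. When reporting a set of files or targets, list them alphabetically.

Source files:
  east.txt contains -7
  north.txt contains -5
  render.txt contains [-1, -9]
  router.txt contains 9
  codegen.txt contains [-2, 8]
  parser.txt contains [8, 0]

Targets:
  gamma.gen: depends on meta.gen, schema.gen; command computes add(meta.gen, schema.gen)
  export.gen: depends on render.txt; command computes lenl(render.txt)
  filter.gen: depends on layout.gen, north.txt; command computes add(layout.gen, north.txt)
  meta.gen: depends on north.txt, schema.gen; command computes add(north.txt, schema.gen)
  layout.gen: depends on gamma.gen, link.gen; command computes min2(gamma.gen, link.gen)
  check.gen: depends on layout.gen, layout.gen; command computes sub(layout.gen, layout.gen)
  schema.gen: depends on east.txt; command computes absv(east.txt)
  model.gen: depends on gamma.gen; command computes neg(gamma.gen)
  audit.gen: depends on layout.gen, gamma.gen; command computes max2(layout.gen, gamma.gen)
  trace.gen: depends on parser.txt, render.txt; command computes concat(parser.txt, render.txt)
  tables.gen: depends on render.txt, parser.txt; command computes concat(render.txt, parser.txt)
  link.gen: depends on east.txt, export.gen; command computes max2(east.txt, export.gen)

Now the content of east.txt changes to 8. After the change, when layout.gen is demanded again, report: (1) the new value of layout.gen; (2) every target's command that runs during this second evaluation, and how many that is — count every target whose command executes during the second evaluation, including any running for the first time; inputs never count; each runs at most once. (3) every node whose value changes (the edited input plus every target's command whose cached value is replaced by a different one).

layout.gen now evaluates to 8.
Run set: gamma.gen, layout.gen, link.gen, meta.gen, schema.gen (5 run).
Changed values: east.txt, gamma.gen, layout.gen, link.gen, meta.gen, schema.gen.

Initial pass — values computed on the first demand:
  export.gen = lenl([-1, -9]) = 2
  link.gen = max2(-7, 2) = 2
  schema.gen = absv(-7) = 7
  meta.gen = add(-5, 7) = 2
  gamma.gen = add(2, 7) = 9
  layout.gen = min2(9, 2) = 2

Second demand — change propagation:
  link.gen: re-runs because east.txt -7->8; new result 8.
  schema.gen: re-runs because east.txt -7->8; new result 8.
  meta.gen: re-runs because schema.gen 7->8; new result 3.
  gamma.gen: re-runs because meta.gen 2->3; schema.gen 7->8; new result 11.
  layout.gen: re-runs because gamma.gen 9->11; link.gen 2->8; new result 8.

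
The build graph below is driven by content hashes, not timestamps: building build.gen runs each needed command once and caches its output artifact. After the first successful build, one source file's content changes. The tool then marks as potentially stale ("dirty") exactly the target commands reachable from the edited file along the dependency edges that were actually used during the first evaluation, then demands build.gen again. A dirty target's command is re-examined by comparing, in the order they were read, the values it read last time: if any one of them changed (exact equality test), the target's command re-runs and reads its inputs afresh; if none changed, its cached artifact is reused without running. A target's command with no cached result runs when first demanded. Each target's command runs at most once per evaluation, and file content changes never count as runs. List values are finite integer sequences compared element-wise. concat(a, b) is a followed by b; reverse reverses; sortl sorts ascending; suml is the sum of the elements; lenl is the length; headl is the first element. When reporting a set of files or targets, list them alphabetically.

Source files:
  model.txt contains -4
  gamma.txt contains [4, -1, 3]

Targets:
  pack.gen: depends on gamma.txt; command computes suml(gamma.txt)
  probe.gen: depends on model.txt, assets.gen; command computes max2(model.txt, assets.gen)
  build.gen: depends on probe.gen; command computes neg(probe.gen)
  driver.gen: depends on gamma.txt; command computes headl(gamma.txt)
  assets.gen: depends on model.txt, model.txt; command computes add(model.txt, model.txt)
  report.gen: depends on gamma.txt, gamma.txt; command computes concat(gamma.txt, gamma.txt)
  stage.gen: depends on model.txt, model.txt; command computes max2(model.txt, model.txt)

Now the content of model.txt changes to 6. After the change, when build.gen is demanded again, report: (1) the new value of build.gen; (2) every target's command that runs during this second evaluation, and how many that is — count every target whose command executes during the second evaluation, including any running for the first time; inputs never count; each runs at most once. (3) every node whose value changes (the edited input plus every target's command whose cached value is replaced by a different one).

Initial pass — values computed on the first demand:
  assets.gen = add(-4, -4) = -8
  probe.gen = max2(-4, -8) = -4
  build.gen = neg(-4) = 4

Second demand — change propagation:
  assets.gen: re-runs because model.txt -4->6; model.txt -4->6; new result 12.
  probe.gen: re-runs because model.txt -4->6; assets.gen -8->12; new result 12.
  build.gen: re-runs because probe.gen -4->12; new result -12.

build.gen now evaluates to -12.
Run set: assets.gen, build.gen, probe.gen (3 run).
Changed values: assets.gen, build.gen, model.txt, probe.gen.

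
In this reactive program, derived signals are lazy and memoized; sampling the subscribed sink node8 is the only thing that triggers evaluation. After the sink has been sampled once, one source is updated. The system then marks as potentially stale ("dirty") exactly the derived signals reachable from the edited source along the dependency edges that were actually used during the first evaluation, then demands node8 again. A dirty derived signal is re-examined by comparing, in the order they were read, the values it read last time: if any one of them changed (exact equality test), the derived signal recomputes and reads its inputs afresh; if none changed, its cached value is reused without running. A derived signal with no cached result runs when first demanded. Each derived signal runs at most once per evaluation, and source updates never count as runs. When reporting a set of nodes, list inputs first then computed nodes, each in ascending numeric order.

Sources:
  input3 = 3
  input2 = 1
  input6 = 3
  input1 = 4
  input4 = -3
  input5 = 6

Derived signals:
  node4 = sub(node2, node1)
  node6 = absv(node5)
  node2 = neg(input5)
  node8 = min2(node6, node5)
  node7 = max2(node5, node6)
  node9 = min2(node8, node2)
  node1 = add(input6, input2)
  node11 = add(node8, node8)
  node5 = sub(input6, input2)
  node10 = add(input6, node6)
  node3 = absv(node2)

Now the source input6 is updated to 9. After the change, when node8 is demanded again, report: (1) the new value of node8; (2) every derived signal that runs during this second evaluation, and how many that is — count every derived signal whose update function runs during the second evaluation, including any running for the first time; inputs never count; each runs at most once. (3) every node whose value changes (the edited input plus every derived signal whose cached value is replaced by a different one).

First demand of the output computes:
  node5 = sub(3, 1) = 2
  node6 = absv(2) = 2
  node8 = min2(2, 2) = 2

After the edit, cleaning proceeds:
  node5: a read changed (input6 3->9) — executes, giving 8.
  node6: a read changed (node5 2->8) — executes, giving 8.
  node8: a read changed (node6 2->8; node5 2->8) — executes, giving 8.

Demanding node8 again yields 8.
3 derived signals run: node5, node6, node8.
The nodes whose values change: input6, node5, node6, node8.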